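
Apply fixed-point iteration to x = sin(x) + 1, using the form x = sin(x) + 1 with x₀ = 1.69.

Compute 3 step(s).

Equation: x = sin(x) + 1
Fixed-point form: x = sin(x) + 1
x₀ = 1.69

x_1 = g(1.690000) = 1.992904
x_2 = g(1.992904) = 1.912228
x_3 = g(1.912228) = 1.942276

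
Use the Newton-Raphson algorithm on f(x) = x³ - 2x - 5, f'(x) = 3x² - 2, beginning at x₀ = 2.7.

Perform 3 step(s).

f(x) = x³ - 2x - 5
f'(x) = 3x² - 2
x₀ = 2.7

Newton-Raphson formula: x_{n+1} = x_n - f(x_n)/f'(x_n)

Iteration 1:
  f(2.700000) = 9.283000
  f'(2.700000) = 19.870000
  x_1 = 2.700000 - 9.283000/19.870000 = 2.232813
Iteration 2:
  f(2.232813) = 1.665964
  f'(2.232813) = 12.956366
  x_2 = 2.232813 - 1.665964/12.956366 = 2.104231
Iteration 3:
  f(2.104231) = 0.108623
  f'(2.104231) = 11.283360
  x_3 = 2.104231 - 0.108623/11.283360 = 2.094604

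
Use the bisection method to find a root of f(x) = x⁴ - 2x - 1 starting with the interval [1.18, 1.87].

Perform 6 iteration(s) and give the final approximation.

f(x) = x⁴ - 2x - 1
Initial interval: [1.18, 1.87]

Iteration 1:
  c_1 = (1.180000 + 1.870000)/2 = 1.525000
  f(c_1) = f(1.525000) = 1.358532
  f(a) × f(c) < 0, new interval: [1.180000, 1.525000]
Iteration 2:
  c_2 = (1.180000 + 1.525000)/2 = 1.352500
  f(c_2) = f(1.352500) = -0.358822
  f(a) × f(c) ≥ 0, new interval: [1.352500, 1.525000]
Iteration 3:
  c_3 = (1.352500 + 1.525000)/2 = 1.438750
  f(c_3) = f(1.438750) = 0.407406
  f(a) × f(c) < 0, new interval: [1.352500, 1.438750]
Iteration 4:
  c_4 = (1.352500 + 1.438750)/2 = 1.395625
  f(c_4) = f(1.395625) = 0.002555
  f(a) × f(c) < 0, new interval: [1.352500, 1.395625]
Iteration 5:
  c_5 = (1.352500 + 1.395625)/2 = 1.374062
  f(c_5) = f(1.374062) = -0.183401
  f(a) × f(c) ≥ 0, new interval: [1.374062, 1.395625]
Iteration 6:
  c_6 = (1.374062 + 1.395625)/2 = 1.384844
  f(c_6) = f(1.384844) = -0.091761
  f(a) × f(c) ≥ 0, new interval: [1.384844, 1.395625]

After 6 iteration(s), the approximation is c_6 = 1.384844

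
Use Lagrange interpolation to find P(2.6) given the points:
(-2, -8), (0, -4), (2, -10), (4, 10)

Lagrange interpolation formula:
P(x) = Σ yᵢ × Lᵢ(x)
where Lᵢ(x) = Π_{j≠i} (x - xⱼ)/(xᵢ - xⱼ)

L_0(2.6) = (2.6 - 0)/(-2 - 0) × (2.6 - 2)/(-2 - 2) × (2.6 - 4)/(-2 - 4) = 0.045500
L_1(2.6) = (2.6 - (-2))/(0 - (-2)) × (2.6 - 2)/(0 - 2) × (2.6 - 4)/(0 - 4) = -0.241500
L_2(2.6) = (2.6 - (-2))/(2 - (-2)) × (2.6 - 0)/(2 - 0) × (2.6 - 4)/(2 - 4) = 1.046500
L_3(2.6) = (2.6 - (-2))/(4 - (-2)) × (2.6 - 0)/(4 - 0) × (2.6 - 2)/(4 - 2) = 0.149500

P(2.6) = (-8)×L_0(2.6) + (-4)×L_1(2.6) + (-10)×L_2(2.6) + 10×L_3(2.6)
P(2.6) = -8.368000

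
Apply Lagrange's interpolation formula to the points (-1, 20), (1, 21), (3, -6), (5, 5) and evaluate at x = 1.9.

Lagrange interpolation formula:
P(x) = Σ yᵢ × Lᵢ(x)
where Lᵢ(x) = Π_{j≠i} (x - xⱼ)/(xᵢ - xⱼ)

L_0(1.9) = (1.9 - 1)/(-1 - 1) × (1.9 - 3)/(-1 - 3) × (1.9 - 5)/(-1 - 5) = -0.063938
L_1(1.9) = (1.9 - (-1))/(1 - (-1)) × (1.9 - 3)/(1 - 3) × (1.9 - 5)/(1 - 5) = 0.618062
L_2(1.9) = (1.9 - (-1))/(3 - (-1)) × (1.9 - 1)/(3 - 1) × (1.9 - 5)/(3 - 5) = 0.505687
L_3(1.9) = (1.9 - (-1))/(5 - (-1)) × (1.9 - 1)/(5 - 1) × (1.9 - 3)/(5 - 3) = -0.059812

P(1.9) = 20×L_0(1.9) + 21×L_1(1.9) + (-6)×L_2(1.9) + 5×L_3(1.9)
P(1.9) = 8.367375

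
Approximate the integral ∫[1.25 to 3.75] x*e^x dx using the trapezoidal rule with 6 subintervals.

f(x) = x*e^x
a = 1.25, b = 3.75, n = 6
h = (b - a)/n = 0.416667

Trapezoidal rule: (h/2)[f(x₀) + 2f(x₁) + 2f(x₂) + ... + f(xₙ)]

x_0 = 1.2500, f(x_0) = 4.362929, coefficient = 1
x_1 = 1.6667, f(x_1) = 8.824150, coefficient = 2
x_2 = 2.0833, f(x_2) = 16.731656, coefficient = 2
x_3 = 2.5000, f(x_3) = 30.456235, coefficient = 2
x_4 = 2.9167, f(x_4) = 53.898793, coefficient = 2
x_5 = 3.3333, f(x_5) = 93.438750, coefficient = 2
x_6 = 3.7500, f(x_6) = 159.454058, coefficient = 1

I ≈ (0.416667/2) × 570.516153 = 118.857532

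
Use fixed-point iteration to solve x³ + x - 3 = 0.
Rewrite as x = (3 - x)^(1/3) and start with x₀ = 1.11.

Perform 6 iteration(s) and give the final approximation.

Equation: x³ + x - 3 = 0
Fixed-point form: x = (3 - x)^(1/3)
x₀ = 1.11

x_1 = g(1.110000) = 1.236386
x_2 = g(1.236386) = 1.208188
x_3 = g(1.208188) = 1.214593
x_4 = g(1.214593) = 1.213144
x_5 = g(1.213144) = 1.213472
x_6 = g(1.213472) = 1.213398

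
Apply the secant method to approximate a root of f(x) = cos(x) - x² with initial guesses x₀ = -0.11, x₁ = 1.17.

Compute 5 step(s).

f(x) = cos(x) - x²
x₀ = -0.11, x₁ = 1.17

Secant formula: x_{n+1} = x_n - f(x_n)(x_n - x_{n-1})/(f(x_n) - f(x_{n-1}))

Iteration 1:
  f(-0.110000) = 0.981856
  f(1.170000) = -0.978748
  x_2 = 1.170000 - (-0.978748)×(1.170000 - (-0.110000))/(-0.978748 - 0.981856)
       = 0.531014
Iteration 2:
  f(1.170000) = -0.978748
  f(0.531014) = 0.580317
  x_3 = 0.531014 - 0.580317×(0.531014 - 1.170000)/(0.580317 - (-0.978748))
       = 0.768858
Iteration 3:
  f(0.531014) = 0.580317
  f(0.768858) = 0.127562
  x_4 = 0.768858 - 0.127562×(0.768858 - 0.531014)/(0.127562 - 0.580317)
       = 0.835870
Iteration 4:
  f(0.768858) = 0.127562
  f(0.835870) = -0.028145
  x_5 = 0.835870 - (-0.028145)×(0.835870 - 0.768858)/(-0.028145 - 0.127562)
       = 0.823757
Iteration 5:
  f(0.835870) = -0.028145
  f(0.823757) = 0.000894
  x_6 = 0.823757 - 0.000894×(0.823757 - 0.835870)/(0.000894 - (-0.028145))
       = 0.824130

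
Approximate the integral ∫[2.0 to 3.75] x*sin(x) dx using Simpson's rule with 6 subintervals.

f(x) = x*sin(x)
a = 2.0, b = 3.75, n = 6
h = (b - a)/n = 0.291667

Simpson's rule: (h/3)[f(x₀) + 4f(x₁) + 2f(x₂) + ... + f(xₙ)]

x_0 = 2.0000, f(x_0) = 1.818595, coefficient = 1
x_1 = 2.2917, f(x_1) = 1.721572, coefficient = 4
x_2 = 2.5833, f(x_2) = 1.368419, coefficient = 2
x_3 = 2.8750, f(x_3) = 0.757407, coefficient = 4
x_4 = 3.1667, f(x_4) = -0.079393, coefficient = 2
x_5 = 3.4583, f(x_5) = -1.077171, coefficient = 4
x_6 = 3.7500, f(x_6) = -2.143355, coefficient = 1

I ≈ (0.291667/3) × 7.860528 = 0.764218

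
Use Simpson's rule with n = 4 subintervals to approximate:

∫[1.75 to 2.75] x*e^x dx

f(x) = x*e^x
a = 1.75, b = 2.75, n = 4
h = (b - a)/n = 0.250000

Simpson's rule: (h/3)[f(x₀) + 4f(x₁) + 2f(x₂) + ... + f(xₙ)]

x_0 = 1.7500, f(x_0) = 10.070555, coefficient = 1
x_1 = 2.0000, f(x_1) = 14.778112, coefficient = 4
x_2 = 2.2500, f(x_2) = 21.347406, coefficient = 2
x_3 = 2.5000, f(x_3) = 30.456235, coefficient = 4
x_4 = 2.7500, f(x_4) = 43.017238, coefficient = 1

I ≈ (0.250000/3) × 276.719992 = 23.059999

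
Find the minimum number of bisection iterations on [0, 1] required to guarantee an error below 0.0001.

We need (b-a)/2^n ≤ 0.0001
(1 - 0)/2^n ≤ 0.0001
1/2^n ≤ 0.0001
2^n ≥ 10000
n ≥ log₂(10000) = 13.29
n ≥ 14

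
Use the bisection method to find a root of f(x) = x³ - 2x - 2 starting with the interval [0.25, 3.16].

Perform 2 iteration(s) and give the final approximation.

f(x) = x³ - 2x - 2
Initial interval: [0.25, 3.16]

Iteration 1:
  c_1 = (0.250000 + 3.160000)/2 = 1.705000
  f(c_1) = f(1.705000) = -0.453522
  f(a) × f(c) ≥ 0, new interval: [1.705000, 3.160000]
Iteration 2:
  c_2 = (1.705000 + 3.160000)/2 = 2.432500
  f(c_2) = f(2.432500) = 7.528239
  f(a) × f(c) < 0, new interval: [1.705000, 2.432500]

After 2 iteration(s), the approximation is c_2 = 2.432500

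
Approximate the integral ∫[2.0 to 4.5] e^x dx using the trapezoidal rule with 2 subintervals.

f(x) = e^x
a = 2.0, b = 4.5, n = 2
h = (b - a)/n = 1.250000

Trapezoidal rule: (h/2)[f(x₀) + 2f(x₁) + 2f(x₂) + ... + f(xₙ)]

x_0 = 2.0000, f(x_0) = 7.389056, coefficient = 1
x_1 = 3.2500, f(x_1) = 25.790340, coefficient = 2
x_2 = 4.5000, f(x_2) = 90.017131, coefficient = 1

I ≈ (1.250000/2) × 148.986867 = 93.116792
Exact value: 82.628075
Error: 10.488717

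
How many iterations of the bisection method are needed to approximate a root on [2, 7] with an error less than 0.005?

We need (b-a)/2^n ≤ 0.005
(7 - 2)/2^n ≤ 0.005
5/2^n ≤ 0.005
2^n ≥ 1000
n ≥ log₂(1000) = 9.97
n ≥ 10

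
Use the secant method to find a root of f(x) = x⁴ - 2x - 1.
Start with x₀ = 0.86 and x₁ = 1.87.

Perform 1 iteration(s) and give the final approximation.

f(x) = x⁴ - 2x - 1
x₀ = 0.86, x₁ = 1.87

Secant formula: x_{n+1} = x_n - f(x_n)(x_n - x_{n-1})/(f(x_n) - f(x_{n-1}))

Iteration 1:
  f(0.860000) = -2.172992
  f(1.870000) = 7.488310
  x_2 = 1.870000 - 7.488310×(1.870000 - 0.860000)/(7.488310 - (-2.172992))
       = 1.087166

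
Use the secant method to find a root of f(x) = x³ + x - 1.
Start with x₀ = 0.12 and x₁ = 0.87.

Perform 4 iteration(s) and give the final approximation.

f(x) = x³ + x - 1
x₀ = 0.12, x₁ = 0.87

Secant formula: x_{n+1} = x_n - f(x_n)(x_n - x_{n-1})/(f(x_n) - f(x_{n-1}))

Iteration 1:
  f(0.120000) = -0.878272
  f(0.870000) = 0.528503
  x_2 = 0.870000 - 0.528503×(0.870000 - 0.120000)/(0.528503 - (-0.878272))
       = 0.588237
Iteration 2:
  f(0.870000) = 0.528503
  f(0.588237) = -0.208220
  x_3 = 0.588237 - (-0.208220)×(0.588237 - 0.870000)/(-0.208220 - 0.528503)
       = 0.667872
Iteration 3:
  f(0.588237) = -0.208220
  f(0.667872) = -0.034223
  x_4 = 0.667872 - (-0.034223)×(0.667872 - 0.588237)/(-0.034223 - (-0.208220))
       = 0.683535
Iteration 4:
  f(0.667872) = -0.034223
  f(0.683535) = 0.002895
  x_5 = 0.683535 - 0.002895×(0.683535 - 0.667872)/(0.002895 - (-0.034223))
       = 0.682313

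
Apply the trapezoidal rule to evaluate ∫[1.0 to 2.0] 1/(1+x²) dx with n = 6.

f(x) = 1/(1+x²)
a = 1.0, b = 2.0, n = 6
h = (b - a)/n = 0.166667

Trapezoidal rule: (h/2)[f(x₀) + 2f(x₁) + 2f(x₂) + ... + f(xₙ)]

x_0 = 1.0000, f(x_0) = 0.500000, coefficient = 1
x_1 = 1.1667, f(x_1) = 0.423529, coefficient = 2
x_2 = 1.3333, f(x_2) = 0.360000, coefficient = 2
x_3 = 1.5000, f(x_3) = 0.307692, coefficient = 2
x_4 = 1.6667, f(x_4) = 0.264706, coefficient = 2
x_5 = 1.8333, f(x_5) = 0.229299, coefficient = 2
x_6 = 2.0000, f(x_6) = 0.200000, coefficient = 1

I ≈ (0.166667/2) × 3.870454 = 0.322538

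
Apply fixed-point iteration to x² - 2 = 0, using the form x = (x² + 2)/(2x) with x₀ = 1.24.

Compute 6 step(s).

Equation: x² - 2 = 0
Fixed-point form: x = (x² + 2)/(2x)
x₀ = 1.24

x_1 = g(1.240000) = 1.426452
x_2 = g(1.426452) = 1.414266
x_3 = g(1.414266) = 1.414214
x_4 = g(1.414214) = 1.414214
x_5 = g(1.414214) = 1.414214
x_6 = g(1.414214) = 1.414214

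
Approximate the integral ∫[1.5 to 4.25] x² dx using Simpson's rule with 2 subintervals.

f(x) = x²
a = 1.5, b = 4.25, n = 2
h = (b - a)/n = 1.375000

Simpson's rule: (h/3)[f(x₀) + 4f(x₁) + 2f(x₂) + ... + f(xₙ)]

x_0 = 1.5000, f(x_0) = 2.250000, coefficient = 1
x_1 = 2.8750, f(x_1) = 8.265625, coefficient = 4
x_2 = 4.2500, f(x_2) = 18.062500, coefficient = 1

I ≈ (1.375000/3) × 53.375000 = 24.463542
Exact value: 24.463542
Error: 0.000000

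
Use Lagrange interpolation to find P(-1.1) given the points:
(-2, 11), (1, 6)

Lagrange interpolation formula:
P(x) = Σ yᵢ × Lᵢ(x)
where Lᵢ(x) = Π_{j≠i} (x - xⱼ)/(xᵢ - xⱼ)

L_0(-1.1) = (-1.1 - 1)/(-2 - 1) = 0.700000
L_1(-1.1) = (-1.1 - (-2))/(1 - (-2)) = 0.300000

P(-1.1) = 11×L_0(-1.1) + 6×L_1(-1.1)
P(-1.1) = 9.500000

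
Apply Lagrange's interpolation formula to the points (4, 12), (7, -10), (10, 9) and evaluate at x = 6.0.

Lagrange interpolation formula:
P(x) = Σ yᵢ × Lᵢ(x)
where Lᵢ(x) = Π_{j≠i} (x - xⱼ)/(xᵢ - xⱼ)

L_0(6.0) = (6.0 - 7)/(4 - 7) × (6.0 - 10)/(4 - 10) = 0.222222
L_1(6.0) = (6.0 - 4)/(7 - 4) × (6.0 - 10)/(7 - 10) = 0.888889
L_2(6.0) = (6.0 - 4)/(10 - 4) × (6.0 - 7)/(10 - 7) = -0.111111

P(6.0) = 12×L_0(6.0) + (-10)×L_1(6.0) + 9×L_2(6.0)
P(6.0) = -7.222222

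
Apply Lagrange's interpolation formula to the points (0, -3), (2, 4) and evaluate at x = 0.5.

Lagrange interpolation formula:
P(x) = Σ yᵢ × Lᵢ(x)
where Lᵢ(x) = Π_{j≠i} (x - xⱼ)/(xᵢ - xⱼ)

L_0(0.5) = (0.5 - 2)/(0 - 2) = 0.750000
L_1(0.5) = (0.5 - 0)/(2 - 0) = 0.250000

P(0.5) = (-3)×L_0(0.5) + 4×L_1(0.5)
P(0.5) = -1.250000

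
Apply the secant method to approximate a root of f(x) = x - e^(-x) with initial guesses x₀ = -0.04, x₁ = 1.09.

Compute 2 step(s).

f(x) = x - e^(-x)
x₀ = -0.04, x₁ = 1.09

Secant formula: x_{n+1} = x_n - f(x_n)(x_n - x_{n-1})/(f(x_n) - f(x_{n-1}))

Iteration 1:
  f(-0.040000) = -1.080811
  f(1.090000) = 0.753784
  x_2 = 1.090000 - 0.753784×(1.090000 - (-0.040000))/(0.753784 - (-1.080811))
       = 0.625715
Iteration 2:
  f(1.090000) = 0.753784
  f(0.625715) = 0.090836
  x_3 = 0.625715 - 0.090836×(0.625715 - 1.090000)/(0.090836 - 0.753784)
       = 0.562099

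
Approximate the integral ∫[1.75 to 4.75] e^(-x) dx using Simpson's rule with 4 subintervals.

f(x) = e^(-x)
a = 1.75, b = 4.75, n = 4
h = (b - a)/n = 0.750000

Simpson's rule: (h/3)[f(x₀) + 4f(x₁) + 2f(x₂) + ... + f(xₙ)]

x_0 = 1.7500, f(x_0) = 0.173774, coefficient = 1
x_1 = 2.5000, f(x_1) = 0.082085, coefficient = 4
x_2 = 3.2500, f(x_2) = 0.038774, coefficient = 2
x_3 = 4.0000, f(x_3) = 0.018316, coefficient = 4
x_4 = 4.7500, f(x_4) = 0.008652, coefficient = 1

I ≈ (0.750000/3) × 0.661577 = 0.165394
Exact value: 0.165122
Error: 0.000272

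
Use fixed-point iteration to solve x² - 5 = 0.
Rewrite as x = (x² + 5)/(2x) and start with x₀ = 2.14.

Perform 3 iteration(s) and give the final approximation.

Equation: x² - 5 = 0
Fixed-point form: x = (x² + 5)/(2x)
x₀ = 2.14

x_1 = g(2.140000) = 2.238224
x_2 = g(2.238224) = 2.236069
x_3 = g(2.236069) = 2.236068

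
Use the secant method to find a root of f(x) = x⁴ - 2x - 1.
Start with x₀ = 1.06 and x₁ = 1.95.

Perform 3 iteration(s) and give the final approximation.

f(x) = x⁴ - 2x - 1
x₀ = 1.06, x₁ = 1.95

Secant formula: x_{n+1} = x_n - f(x_n)(x_n - x_{n-1})/(f(x_n) - f(x_{n-1}))

Iteration 1:
  f(1.060000) = -1.857523
  f(1.950000) = 9.559006
  x_2 = 1.950000 - 9.559006×(1.950000 - 1.060000)/(9.559006 - (-1.857523))
       = 1.204807
Iteration 2:
  f(1.950000) = 9.559006
  f(1.204807) = -1.302587
  x_3 = 1.204807 - (-1.302587)×(1.204807 - 1.950000)/(-1.302587 - 9.559006)
       = 1.294175
Iteration 3:
  f(1.204807) = -1.302587
  f(1.294175) = -0.783096
  x_4 = 1.294175 - (-0.783096)×(1.294175 - 1.204807)/(-0.783096 - (-1.302587))
       = 1.428891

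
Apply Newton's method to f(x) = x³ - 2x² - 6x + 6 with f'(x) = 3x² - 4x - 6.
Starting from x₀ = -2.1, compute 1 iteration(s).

f(x) = x³ - 2x² - 6x + 6
f'(x) = 3x² - 4x - 6
x₀ = -2.1

Newton-Raphson formula: x_{n+1} = x_n - f(x_n)/f'(x_n)

Iteration 1:
  f(-2.100000) = 0.519000
  f'(-2.100000) = 15.630000
  x_1 = -2.100000 - 0.519000/15.630000 = -2.133205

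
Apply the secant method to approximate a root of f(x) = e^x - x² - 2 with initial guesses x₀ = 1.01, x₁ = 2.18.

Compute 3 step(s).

f(x) = e^x - x² - 2
x₀ = 1.01, x₁ = 2.18

Secant formula: x_{n+1} = x_n - f(x_n)(x_n - x_{n-1})/(f(x_n) - f(x_{n-1}))

Iteration 1:
  f(1.010000) = -0.274499
  f(2.180000) = 2.093906
  x_2 = 2.180000 - 2.093906×(2.180000 - 1.010000)/(2.093906 - (-0.274499))
       = 1.145603
Iteration 2:
  f(2.180000) = 2.093906
  f(1.145603) = -0.168069
  x_3 = 1.145603 - (-0.168069)×(1.145603 - 2.180000)/(-0.168069 - 2.093906)
       = 1.222461
Iteration 3:
  f(1.145603) = -0.168069
  f(1.222461) = -0.098877
  x_4 = 1.222461 - (-0.098877)×(1.222461 - 1.145603)/(-0.098877 - (-0.168069))
       = 1.332292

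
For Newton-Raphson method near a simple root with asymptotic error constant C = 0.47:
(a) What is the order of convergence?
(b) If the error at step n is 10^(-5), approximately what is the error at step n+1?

(a) Newton-Raphson has quadratic (order 2) convergence near simple roots.
    This means |e_{n+1}| ≈ C|e_n|².

(b) With |e_n| = 10^(-5) and C = 0.47:
    |e_{n+1}| ≈ 0.47 × (10^(-5))² = 0.47 × 10^(-10)

(a) 2 (quadratic); (b) |e_{n+1}| ≈ 4.700e-11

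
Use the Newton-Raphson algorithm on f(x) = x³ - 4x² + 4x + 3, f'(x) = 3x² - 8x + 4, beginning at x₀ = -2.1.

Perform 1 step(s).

f(x) = x³ - 4x² + 4x + 3
f'(x) = 3x² - 8x + 4
x₀ = -2.1

Newton-Raphson formula: x_{n+1} = x_n - f(x_n)/f'(x_n)

Iteration 1:
  f(-2.100000) = -32.301000
  f'(-2.100000) = 34.030000
  x_1 = -2.100000 - (-32.301000)/34.030000 = -1.150808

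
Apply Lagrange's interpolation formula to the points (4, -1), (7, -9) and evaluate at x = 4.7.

Lagrange interpolation formula:
P(x) = Σ yᵢ × Lᵢ(x)
where Lᵢ(x) = Π_{j≠i} (x - xⱼ)/(xᵢ - xⱼ)

L_0(4.7) = (4.7 - 7)/(4 - 7) = 0.766667
L_1(4.7) = (4.7 - 4)/(7 - 4) = 0.233333

P(4.7) = (-1)×L_0(4.7) + (-9)×L_1(4.7)
P(4.7) = -2.866667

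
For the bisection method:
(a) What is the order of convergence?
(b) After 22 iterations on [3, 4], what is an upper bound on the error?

(a) Bisection has linear (order 1) convergence; the error is halved each step.

(b) Error bound = (b-a)/2^n = (4 - 3)/2^{22}
    = 1/2^{22}

(a) 1 (linear); (b) error ≤ 2.38e-07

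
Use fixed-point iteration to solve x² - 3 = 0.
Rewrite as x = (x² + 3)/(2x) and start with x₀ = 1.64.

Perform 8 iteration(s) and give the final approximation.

Equation: x² - 3 = 0
Fixed-point form: x = (x² + 3)/(2x)
x₀ = 1.64

x_1 = g(1.640000) = 1.734634
x_2 = g(1.734634) = 1.732053
x_3 = g(1.732053) = 1.732051
x_4 = g(1.732051) = 1.732051
x_5 = g(1.732051) = 1.732051
x_6 = g(1.732051) = 1.732051
x_7 = g(1.732051) = 1.732051
x_8 = g(1.732051) = 1.732051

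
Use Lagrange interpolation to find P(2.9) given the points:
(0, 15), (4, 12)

Lagrange interpolation formula:
P(x) = Σ yᵢ × Lᵢ(x)
where Lᵢ(x) = Π_{j≠i} (x - xⱼ)/(xᵢ - xⱼ)

L_0(2.9) = (2.9 - 4)/(0 - 4) = 0.275000
L_1(2.9) = (2.9 - 0)/(4 - 0) = 0.725000

P(2.9) = 15×L_0(2.9) + 12×L_1(2.9)
P(2.9) = 12.825000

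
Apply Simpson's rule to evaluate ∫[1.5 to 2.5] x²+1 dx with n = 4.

f(x) = x²+1
a = 1.5, b = 2.5, n = 4
h = (b - a)/n = 0.250000

Simpson's rule: (h/3)[f(x₀) + 4f(x₁) + 2f(x₂) + ... + f(xₙ)]

x_0 = 1.5000, f(x_0) = 3.250000, coefficient = 1
x_1 = 1.7500, f(x_1) = 4.062500, coefficient = 4
x_2 = 2.0000, f(x_2) = 5.000000, coefficient = 2
x_3 = 2.2500, f(x_3) = 6.062500, coefficient = 4
x_4 = 2.5000, f(x_4) = 7.250000, coefficient = 1

I ≈ (0.250000/3) × 61.000000 = 5.083333
Exact value: 5.083333
Error: 0.000000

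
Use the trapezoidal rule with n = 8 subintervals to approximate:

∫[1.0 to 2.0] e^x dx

f(x) = e^x
a = 1.0, b = 2.0, n = 8
h = (b - a)/n = 0.125000

Trapezoidal rule: (h/2)[f(x₀) + 2f(x₁) + 2f(x₂) + ... + f(xₙ)]

x_0 = 1.0000, f(x_0) = 2.718282, coefficient = 1
x_1 = 1.1250, f(x_1) = 3.080217, coefficient = 2
x_2 = 1.2500, f(x_2) = 3.490343, coefficient = 2
x_3 = 1.3750, f(x_3) = 3.955077, coefficient = 2
x_4 = 1.5000, f(x_4) = 4.481689, coefficient = 2
x_5 = 1.6250, f(x_5) = 5.078419, coefficient = 2
x_6 = 1.7500, f(x_6) = 5.754603, coefficient = 2
x_7 = 1.8750, f(x_7) = 6.520819, coefficient = 2
x_8 = 2.0000, f(x_8) = 7.389056, coefficient = 1

I ≈ (0.125000/2) × 74.829671 = 4.676854
Exact value: 4.670774
Error: 0.006080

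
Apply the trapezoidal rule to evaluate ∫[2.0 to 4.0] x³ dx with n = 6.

f(x) = x³
a = 2.0, b = 4.0, n = 6
h = (b - a)/n = 0.333333

Trapezoidal rule: (h/2)[f(x₀) + 2f(x₁) + 2f(x₂) + ... + f(xₙ)]

x_0 = 2.0000, f(x_0) = 8.000000, coefficient = 1
x_1 = 2.3333, f(x_1) = 12.703704, coefficient = 2
x_2 = 2.6667, f(x_2) = 18.962963, coefficient = 2
x_3 = 3.0000, f(x_3) = 27.000000, coefficient = 2
x_4 = 3.3333, f(x_4) = 37.037037, coefficient = 2
x_5 = 3.6667, f(x_5) = 49.296296, coefficient = 2
x_6 = 4.0000, f(x_6) = 64.000000, coefficient = 1

I ≈ (0.333333/2) × 362.000000 = 60.333333
Exact value: 60.000000
Error: 0.333333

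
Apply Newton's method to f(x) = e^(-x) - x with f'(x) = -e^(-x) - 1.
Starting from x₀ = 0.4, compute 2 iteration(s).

f(x) = e^(-x) - x
f'(x) = -e^(-x) - 1
x₀ = 0.4

Newton-Raphson formula: x_{n+1} = x_n - f(x_n)/f'(x_n)

Iteration 1:
  f(0.400000) = 0.270320
  f'(0.400000) = -1.670320
  x_1 = 0.400000 - 0.270320/(-1.670320) = 0.561837
Iteration 2:
  f(0.561837) = 0.008323
  f'(0.561837) = -1.570161
  x_2 = 0.561837 - 0.008323/(-1.570161) = 0.567138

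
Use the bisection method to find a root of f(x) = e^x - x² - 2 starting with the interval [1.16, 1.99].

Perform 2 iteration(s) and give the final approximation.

f(x) = e^x - x² - 2
Initial interval: [1.16, 1.99]

Iteration 1:
  c_1 = (1.160000 + 1.990000)/2 = 1.575000
  f(c_1) = f(1.575000) = 0.350117
  f(a) × f(c) < 0, new interval: [1.160000, 1.575000]
Iteration 2:
  c_2 = (1.160000 + 1.575000)/2 = 1.367500
  f(c_2) = f(1.367500) = 0.055468
  f(a) × f(c) < 0, new interval: [1.160000, 1.367500]

After 2 iteration(s), the approximation is c_2 = 1.367500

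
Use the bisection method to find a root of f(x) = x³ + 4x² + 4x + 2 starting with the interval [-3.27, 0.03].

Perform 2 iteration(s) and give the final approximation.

f(x) = x³ + 4x² + 4x + 2
Initial interval: [-3.27, 0.03]

Iteration 1:
  c_1 = (-3.270000 + 0.030000)/2 = -1.620000
  f(c_1) = f(-1.620000) = 1.766072
  f(a) × f(c) < 0, new interval: [-3.270000, -1.620000]
Iteration 2:
  c_2 = (-3.270000 + (-1.620000))/2 = -2.445000
  f(c_2) = f(-2.445000) = 1.515829
  f(a) × f(c) < 0, new interval: [-3.270000, -2.445000]

After 2 iteration(s), the approximation is c_2 = -2.445000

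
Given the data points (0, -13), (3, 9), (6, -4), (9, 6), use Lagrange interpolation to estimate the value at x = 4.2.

Lagrange interpolation formula:
P(x) = Σ yᵢ × Lᵢ(x)
where Lᵢ(x) = Π_{j≠i} (x - xⱼ)/(xᵢ - xⱼ)

L_0(4.2) = (4.2 - 3)/(0 - 3) × (4.2 - 6)/(0 - 6) × (4.2 - 9)/(0 - 9) = -0.064000
L_1(4.2) = (4.2 - 0)/(3 - 0) × (4.2 - 6)/(3 - 6) × (4.2 - 9)/(3 - 9) = 0.672000
L_2(4.2) = (4.2 - 0)/(6 - 0) × (4.2 - 3)/(6 - 3) × (4.2 - 9)/(6 - 9) = 0.448000
L_3(4.2) = (4.2 - 0)/(9 - 0) × (4.2 - 3)/(9 - 3) × (4.2 - 6)/(9 - 6) = -0.056000

P(4.2) = (-13)×L_0(4.2) + 9×L_1(4.2) + (-4)×L_2(4.2) + 6×L_3(4.2)
P(4.2) = 4.752000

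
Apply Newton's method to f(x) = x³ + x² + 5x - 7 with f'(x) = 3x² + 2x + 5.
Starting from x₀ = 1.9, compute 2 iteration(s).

f(x) = x³ + x² + 5x - 7
f'(x) = 3x² + 2x + 5
x₀ = 1.9

Newton-Raphson formula: x_{n+1} = x_n - f(x_n)/f'(x_n)

Iteration 1:
  f(1.900000) = 12.969000
  f'(1.900000) = 19.630000
  x_1 = 1.900000 - 12.969000/19.630000 = 1.239328
Iteration 2:
  f(1.239328) = 2.636094
  f'(1.239328) = 12.086454
  x_2 = 1.239328 - 2.636094/12.086454 = 1.021224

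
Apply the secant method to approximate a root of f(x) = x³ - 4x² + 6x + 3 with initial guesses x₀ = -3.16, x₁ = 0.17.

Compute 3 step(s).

f(x) = x³ - 4x² + 6x + 3
x₀ = -3.16, x₁ = 0.17

Secant formula: x_{n+1} = x_n - f(x_n)(x_n - x_{n-1})/(f(x_n) - f(x_{n-1}))

Iteration 1:
  f(-3.160000) = -87.456896
  f(0.170000) = 3.909313
  x_2 = 0.170000 - 3.909313×(0.170000 - (-3.160000))/(3.909313 - (-87.456896))
       = 0.027518
Iteration 2:
  f(0.170000) = 3.909313
  f(0.027518) = 3.162102
  x_3 = 0.027518 - 3.162102×(0.027518 - 0.170000)/(3.162102 - 3.909313)
       = -0.575446
Iteration 3:
  f(0.027518) = 3.162102
  f(-0.575446) = -1.967778
  x_4 = -0.575446 - (-1.967778)×(-0.575446 - 0.027518)/(-1.967778 - 3.162102)
       = -0.344154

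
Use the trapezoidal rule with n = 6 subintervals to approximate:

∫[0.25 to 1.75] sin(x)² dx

f(x) = sin(x)²
a = 0.25, b = 1.75, n = 6
h = (b - a)/n = 0.250000

Trapezoidal rule: (h/2)[f(x₀) + 2f(x₁) + 2f(x₂) + ... + f(xₙ)]

x_0 = 0.2500, f(x_0) = 0.061209, coefficient = 1
x_1 = 0.5000, f(x_1) = 0.229849, coefficient = 2
x_2 = 0.7500, f(x_2) = 0.464631, coefficient = 2
x_3 = 1.0000, f(x_3) = 0.708073, coefficient = 2
x_4 = 1.2500, f(x_4) = 0.900572, coefficient = 2
x_5 = 1.5000, f(x_5) = 0.994996, coefficient = 2
x_6 = 1.7500, f(x_6) = 0.968228, coefficient = 1

I ≈ (0.250000/2) × 7.625681 = 0.953210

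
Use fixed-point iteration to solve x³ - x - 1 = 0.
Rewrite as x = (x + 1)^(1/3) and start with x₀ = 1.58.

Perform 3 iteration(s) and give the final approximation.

Equation: x³ - x - 1 = 0
Fixed-point form: x = (x + 1)^(1/3)
x₀ = 1.58

x_1 = g(1.580000) = 1.371534
x_2 = g(1.371534) = 1.333551
x_3 = g(1.333551) = 1.326394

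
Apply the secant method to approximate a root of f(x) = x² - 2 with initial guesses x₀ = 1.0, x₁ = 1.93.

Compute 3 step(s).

f(x) = x² - 2
x₀ = 1.0, x₁ = 1.93

Secant formula: x_{n+1} = x_n - f(x_n)(x_n - x_{n-1})/(f(x_n) - f(x_{n-1}))

Iteration 1:
  f(1.000000) = -1.000000
  f(1.930000) = 1.724900
  x_2 = 1.930000 - 1.724900×(1.930000 - 1.000000)/(1.724900 - (-1.000000))
       = 1.341297
Iteration 2:
  f(1.930000) = 1.724900
  f(1.341297) = -0.200923
  x_3 = 1.341297 - (-0.200923)×(1.341297 - 1.930000)/(-0.200923 - 1.724900)
       = 1.402717
Iteration 3:
  f(1.341297) = -0.200923
  f(1.402717) = -0.032386
  x_4 = 1.402717 - (-0.032386)×(1.402717 - 1.341297)/(-0.032386 - (-0.200923))
       = 1.414519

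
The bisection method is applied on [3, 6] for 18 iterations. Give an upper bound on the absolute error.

Bisection error bound: |error| ≤ (b-a)/2^n
|error| ≤ (6 - 3)/2^18 = 3/2^18
|error| ≤ 0.0000114441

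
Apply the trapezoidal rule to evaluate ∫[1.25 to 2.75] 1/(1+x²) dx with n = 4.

f(x) = 1/(1+x²)
a = 1.25, b = 2.75, n = 4
h = (b - a)/n = 0.375000

Trapezoidal rule: (h/2)[f(x₀) + 2f(x₁) + 2f(x₂) + ... + f(xₙ)]

x_0 = 1.2500, f(x_0) = 0.390244, coefficient = 1
x_1 = 1.6250, f(x_1) = 0.274678, coefficient = 2
x_2 = 2.0000, f(x_2) = 0.200000, coefficient = 2
x_3 = 2.3750, f(x_3) = 0.150588, coefficient = 2
x_4 = 2.7500, f(x_4) = 0.116788, coefficient = 1

I ≈ (0.375000/2) × 1.757565 = 0.329543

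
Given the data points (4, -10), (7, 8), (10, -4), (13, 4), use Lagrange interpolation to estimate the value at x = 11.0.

Lagrange interpolation formula:
P(x) = Σ yᵢ × Lᵢ(x)
where Lᵢ(x) = Π_{j≠i} (x - xⱼ)/(xᵢ - xⱼ)

L_0(11.0) = (11.0 - 7)/(4 - 7) × (11.0 - 10)/(4 - 10) × (11.0 - 13)/(4 - 13) = 0.049383
L_1(11.0) = (11.0 - 4)/(7 - 4) × (11.0 - 10)/(7 - 10) × (11.0 - 13)/(7 - 13) = -0.259259
L_2(11.0) = (11.0 - 4)/(10 - 4) × (11.0 - 7)/(10 - 7) × (11.0 - 13)/(10 - 13) = 1.037037
L_3(11.0) = (11.0 - 4)/(13 - 4) × (11.0 - 7)/(13 - 7) × (11.0 - 10)/(13 - 10) = 0.172840

P(11.0) = (-10)×L_0(11.0) + 8×L_1(11.0) + (-4)×L_2(11.0) + 4×L_3(11.0)
P(11.0) = -6.024691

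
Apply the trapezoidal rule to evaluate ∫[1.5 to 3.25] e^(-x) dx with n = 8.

f(x) = e^(-x)
a = 1.5, b = 3.25, n = 8
h = (b - a)/n = 0.218750

Trapezoidal rule: (h/2)[f(x₀) + 2f(x₁) + 2f(x₂) + ... + f(xₙ)]

x_0 = 1.5000, f(x_0) = 0.223130, coefficient = 1
x_1 = 1.7188, f(x_1) = 0.179290, coefficient = 2
x_2 = 1.9375, f(x_2) = 0.144064, coefficient = 2
x_3 = 2.1562, f(x_3) = 0.115758, coefficient = 2
x_4 = 2.3750, f(x_4) = 0.093014, coefficient = 2
x_5 = 2.5938, f(x_5) = 0.074739, coefficient = 2
x_6 = 2.8125, f(x_6) = 0.060055, coefficient = 2
x_7 = 3.0312, f(x_7) = 0.048255, coefficient = 2
x_8 = 3.2500, f(x_8) = 0.038774, coefficient = 1

I ≈ (0.218750/2) × 1.692256 = 0.185091
Exact value: 0.184356
Error: 0.000735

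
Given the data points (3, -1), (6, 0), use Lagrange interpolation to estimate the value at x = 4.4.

Lagrange interpolation formula:
P(x) = Σ yᵢ × Lᵢ(x)
where Lᵢ(x) = Π_{j≠i} (x - xⱼ)/(xᵢ - xⱼ)

L_0(4.4) = (4.4 - 6)/(3 - 6) = 0.533333
L_1(4.4) = (4.4 - 3)/(6 - 3) = 0.466667

P(4.4) = (-1)×L_0(4.4) + 0×L_1(4.4)
P(4.4) = -0.533333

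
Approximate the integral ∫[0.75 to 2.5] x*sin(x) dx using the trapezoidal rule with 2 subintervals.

f(x) = x*sin(x)
a = 0.75, b = 2.5, n = 2
h = (b - a)/n = 0.875000

Trapezoidal rule: (h/2)[f(x₀) + 2f(x₁) + 2f(x₂) + ... + f(xₙ)]

x_0 = 0.7500, f(x_0) = 0.511229, coefficient = 1
x_1 = 1.6250, f(x_1) = 1.622613, coefficient = 2
x_2 = 2.5000, f(x_2) = 1.496180, coefficient = 1

I ≈ (0.875000/2) × 5.252636 = 2.298028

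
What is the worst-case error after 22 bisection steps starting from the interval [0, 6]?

Bisection error bound: |error| ≤ (b-a)/2^n
|error| ≤ (6 - 0)/2^22 = 6/2^22
|error| ≤ 0.0000014305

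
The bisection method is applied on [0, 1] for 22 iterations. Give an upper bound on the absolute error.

Bisection error bound: |error| ≤ (b-a)/2^n
|error| ≤ (1 - 0)/2^22 = 1/2^22
|error| ≤ 0.0000002384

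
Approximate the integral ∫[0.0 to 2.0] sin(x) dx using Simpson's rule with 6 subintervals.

f(x) = sin(x)
a = 0.0, b = 2.0, n = 6
h = (b - a)/n = 0.333333

Simpson's rule: (h/3)[f(x₀) + 4f(x₁) + 2f(x₂) + ... + f(xₙ)]

x_0 = 0.0000, f(x_0) = 0.000000, coefficient = 1
x_1 = 0.3333, f(x_1) = 0.327195, coefficient = 4
x_2 = 0.6667, f(x_2) = 0.618370, coefficient = 2
x_3 = 1.0000, f(x_3) = 0.841471, coefficient = 4
x_4 = 1.3333, f(x_4) = 0.971938, coefficient = 2
x_5 = 1.6667, f(x_5) = 0.995408, coefficient = 4
x_6 = 2.0000, f(x_6) = 0.909297, coefficient = 1

I ≈ (0.333333/3) × 12.746207 = 1.416245
Exact value: 1.416147
Error: 0.000098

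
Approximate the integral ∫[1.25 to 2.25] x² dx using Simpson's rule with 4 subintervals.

f(x) = x²
a = 1.25, b = 2.25, n = 4
h = (b - a)/n = 0.250000

Simpson's rule: (h/3)[f(x₀) + 4f(x₁) + 2f(x₂) + ... + f(xₙ)]

x_0 = 1.2500, f(x_0) = 1.562500, coefficient = 1
x_1 = 1.5000, f(x_1) = 2.250000, coefficient = 4
x_2 = 1.7500, f(x_2) = 3.062500, coefficient = 2
x_3 = 2.0000, f(x_3) = 4.000000, coefficient = 4
x_4 = 2.2500, f(x_4) = 5.062500, coefficient = 1

I ≈ (0.250000/3) × 37.750000 = 3.145833
Exact value: 3.145833
Error: 0.000000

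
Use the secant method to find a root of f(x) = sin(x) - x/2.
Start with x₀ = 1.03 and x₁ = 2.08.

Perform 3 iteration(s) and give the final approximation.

f(x) = sin(x) - x/2
x₀ = 1.03, x₁ = 2.08

Secant formula: x_{n+1} = x_n - f(x_n)(x_n - x_{n-1})/(f(x_n) - f(x_{n-1}))

Iteration 1:
  f(1.030000) = 0.342299
  f(2.080000) = -0.166867
  x_2 = 2.080000 - (-0.166867)×(2.080000 - 1.030000)/(-0.166867 - 0.342299)
       = 1.735888
Iteration 2:
  f(2.080000) = -0.166867
  f(1.735888) = 0.118460
  x_3 = 1.735888 - 0.118460×(1.735888 - 2.080000)/(0.118460 - (-0.166867))
       = 1.878753
Iteration 3:
  f(1.735888) = 0.118460
  f(1.878753) = 0.013578
  x_4 = 1.878753 - 0.013578×(1.878753 - 1.735888)/(0.013578 - 0.118460)
       = 1.897249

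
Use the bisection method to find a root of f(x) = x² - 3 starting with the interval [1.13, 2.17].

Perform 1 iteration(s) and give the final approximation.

f(x) = x² - 3
Initial interval: [1.13, 2.17]

Iteration 1:
  c_1 = (1.130000 + 2.170000)/2 = 1.650000
  f(c_1) = f(1.650000) = -0.277500
  f(a) × f(c) ≥ 0, new interval: [1.650000, 2.170000]

After 1 iteration(s), the approximation is c_1 = 1.650000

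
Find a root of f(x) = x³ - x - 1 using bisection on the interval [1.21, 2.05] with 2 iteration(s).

f(x) = x³ - x - 1
Initial interval: [1.21, 2.05]

Iteration 1:
  c_1 = (1.210000 + 2.050000)/2 = 1.630000
  f(c_1) = f(1.630000) = 1.700747
  f(a) × f(c) < 0, new interval: [1.210000, 1.630000]
Iteration 2:
  c_2 = (1.210000 + 1.630000)/2 = 1.420000
  f(c_2) = f(1.420000) = 0.443288
  f(a) × f(c) < 0, new interval: [1.210000, 1.420000]

After 2 iteration(s), the approximation is c_2 = 1.420000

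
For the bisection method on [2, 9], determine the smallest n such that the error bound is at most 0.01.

We need (b-a)/2^n ≤ 0.01
(9 - 2)/2^n ≤ 0.01
7/2^n ≤ 0.01
2^n ≥ 700
n ≥ log₂(700) = 9.45
n ≥ 10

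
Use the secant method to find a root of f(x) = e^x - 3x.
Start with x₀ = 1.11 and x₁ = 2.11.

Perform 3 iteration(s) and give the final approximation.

f(x) = e^x - 3x
x₀ = 1.11, x₁ = 2.11

Secant formula: x_{n+1} = x_n - f(x_n)(x_n - x_{n-1})/(f(x_n) - f(x_{n-1}))

Iteration 1:
  f(1.110000) = -0.295642
  f(2.110000) = 1.918241
  x_2 = 2.110000 - 1.918241×(2.110000 - 1.110000)/(1.918241 - (-0.295642))
       = 1.243540
Iteration 2:
  f(2.110000) = 1.918241
  f(1.243540) = -0.262752
  x_3 = 1.243540 - (-0.262752)×(1.243540 - 2.110000)/(-0.262752 - 1.918241)
       = 1.347925
Iteration 3:
  f(1.243540) = -0.262752
  f(1.347925) = -0.194345
  x_4 = 1.347925 - (-0.194345)×(1.347925 - 1.243540)/(-0.194345 - (-0.262752))
       = 1.644486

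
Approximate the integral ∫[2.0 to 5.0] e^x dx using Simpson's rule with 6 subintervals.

f(x) = e^x
a = 2.0, b = 5.0, n = 6
h = (b - a)/n = 0.500000

Simpson's rule: (h/3)[f(x₀) + 4f(x₁) + 2f(x₂) + ... + f(xₙ)]

x_0 = 2.0000, f(x_0) = 7.389056, coefficient = 1
x_1 = 2.5000, f(x_1) = 12.182494, coefficient = 4
x_2 = 3.0000, f(x_2) = 20.085537, coefficient = 2
x_3 = 3.5000, f(x_3) = 33.115452, coefficient = 4
x_4 = 4.0000, f(x_4) = 54.598150, coefficient = 2
x_5 = 4.5000, f(x_5) = 90.017131, coefficient = 4
x_6 = 5.0000, f(x_6) = 148.413159, coefficient = 1

I ≈ (0.500000/3) × 846.429898 = 141.071650
Exact value: 141.024103
Error: 0.047547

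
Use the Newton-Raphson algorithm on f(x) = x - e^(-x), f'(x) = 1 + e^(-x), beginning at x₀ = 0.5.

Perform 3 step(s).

f(x) = x - e^(-x)
f'(x) = 1 + e^(-x)
x₀ = 0.5

Newton-Raphson formula: x_{n+1} = x_n - f(x_n)/f'(x_n)

Iteration 1:
  f(0.500000) = -0.106531
  f'(0.500000) = 1.606531
  x_1 = 0.500000 - (-0.106531)/1.606531 = 0.566311
Iteration 2:
  f(0.566311) = -0.001305
  f'(0.566311) = 1.567616
  x_2 = 0.566311 - (-0.001305)/1.567616 = 0.567143
Iteration 3:
  f(0.567143) = 0.000000
  f'(0.567143) = 1.567143
  x_3 = 0.567143 - 0.000000/1.567143 = 0.567143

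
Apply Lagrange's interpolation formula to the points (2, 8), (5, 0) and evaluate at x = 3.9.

Lagrange interpolation formula:
P(x) = Σ yᵢ × Lᵢ(x)
where Lᵢ(x) = Π_{j≠i} (x - xⱼ)/(xᵢ - xⱼ)

L_0(3.9) = (3.9 - 5)/(2 - 5) = 0.366667
L_1(3.9) = (3.9 - 2)/(5 - 2) = 0.633333

P(3.9) = 8×L_0(3.9) + 0×L_1(3.9)
P(3.9) = 2.933333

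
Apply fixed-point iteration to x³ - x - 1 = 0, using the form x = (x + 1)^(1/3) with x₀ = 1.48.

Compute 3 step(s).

Equation: x³ - x - 1 = 0
Fixed-point form: x = (x + 1)^(1/3)
x₀ = 1.48

x_1 = g(1.480000) = 1.353580
x_2 = g(1.353580) = 1.330178
x_3 = g(1.330178) = 1.325754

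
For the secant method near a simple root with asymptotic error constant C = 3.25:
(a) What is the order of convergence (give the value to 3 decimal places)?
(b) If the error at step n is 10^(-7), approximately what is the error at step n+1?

(a) Secant method has superlinear convergence with order φ = (1+√5)/2 ≈ 1.618.
    This means |e_{n+1}| ≈ C|e_n|^1.618.

(b) With |e_n| = 10^(-7) and C = 3.25:
    |e_{n+1}| ≈ 3.25 × (10^(-7))^1.618 = 3.25 × 10^(-11.33)

(a) ≈ 1.618 (golden ratio); (b) |e_{n+1}| ≈ 1.533e-11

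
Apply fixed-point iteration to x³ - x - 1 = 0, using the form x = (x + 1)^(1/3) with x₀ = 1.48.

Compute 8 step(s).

Equation: x³ - x - 1 = 0
Fixed-point form: x = (x + 1)^(1/3)
x₀ = 1.48

x_1 = g(1.480000) = 1.353580
x_2 = g(1.353580) = 1.330178
x_3 = g(1.330178) = 1.325754
x_4 = g(1.325754) = 1.324915
x_5 = g(1.324915) = 1.324755
x_6 = g(1.324755) = 1.324725
x_7 = g(1.324725) = 1.324719
x_8 = g(1.324719) = 1.324718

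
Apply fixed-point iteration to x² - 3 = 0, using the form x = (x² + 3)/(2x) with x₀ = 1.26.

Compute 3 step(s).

Equation: x² - 3 = 0
Fixed-point form: x = (x² + 3)/(2x)
x₀ = 1.26

x_1 = g(1.260000) = 1.820476
x_2 = g(1.820476) = 1.734198
x_3 = g(1.734198) = 1.732052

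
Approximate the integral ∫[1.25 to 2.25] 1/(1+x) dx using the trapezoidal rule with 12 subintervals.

f(x) = 1/(1+x)
a = 1.25, b = 2.25, n = 12
h = (b - a)/n = 0.083333

Trapezoidal rule: (h/2)[f(x₀) + 2f(x₁) + 2f(x₂) + ... + f(xₙ)]

x_0 = 1.2500, f(x_0) = 0.444444, coefficient = 1
x_1 = 1.3333, f(x_1) = 0.428571, coefficient = 2
x_2 = 1.4167, f(x_2) = 0.413793, coefficient = 2
x_3 = 1.5000, f(x_3) = 0.400000, coefficient = 2
x_4 = 1.5833, f(x_4) = 0.387097, coefficient = 2
x_5 = 1.6667, f(x_5) = 0.375000, coefficient = 2
x_6 = 1.7500, f(x_6) = 0.363636, coefficient = 2
x_7 = 1.8333, f(x_7) = 0.352941, coefficient = 2
x_8 = 1.9167, f(x_8) = 0.342857, coefficient = 2
x_9 = 2.0000, f(x_9) = 0.333333, coefficient = 2
x_10 = 2.0833, f(x_10) = 0.324324, coefficient = 2
x_11 = 2.1667, f(x_11) = 0.315789, coefficient = 2
x_12 = 2.2500, f(x_12) = 0.307692, coefficient = 1

I ≈ (0.083333/2) × 8.826823 = 0.367784
Exact value: 0.367725
Error: 0.000060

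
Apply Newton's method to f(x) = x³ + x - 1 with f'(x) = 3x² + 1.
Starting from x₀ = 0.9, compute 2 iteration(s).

f(x) = x³ + x - 1
f'(x) = 3x² + 1
x₀ = 0.9

Newton-Raphson formula: x_{n+1} = x_n - f(x_n)/f'(x_n)

Iteration 1:
  f(0.900000) = 0.629000
  f'(0.900000) = 3.430000
  x_1 = 0.900000 - 0.629000/3.430000 = 0.716618
Iteration 2:
  f(0.716618) = 0.084631
  f'(0.716618) = 2.540624
  x_2 = 0.716618 - 0.084631/2.540624 = 0.683307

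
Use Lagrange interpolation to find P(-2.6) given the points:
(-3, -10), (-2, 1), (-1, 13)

Lagrange interpolation formula:
P(x) = Σ yᵢ × Lᵢ(x)
where Lᵢ(x) = Π_{j≠i} (x - xⱼ)/(xᵢ - xⱼ)

L_0(-2.6) = (-2.6 - (-2))/(-3 - (-2)) × (-2.6 - (-1))/(-3 - (-1)) = 0.480000
L_1(-2.6) = (-2.6 - (-3))/(-2 - (-3)) × (-2.6 - (-1))/(-2 - (-1)) = 0.640000
L_2(-2.6) = (-2.6 - (-3))/(-1 - (-3)) × (-2.6 - (-2))/(-1 - (-2)) = -0.120000

P(-2.6) = (-10)×L_0(-2.6) + 1×L_1(-2.6) + 13×L_2(-2.6)
P(-2.6) = -5.720000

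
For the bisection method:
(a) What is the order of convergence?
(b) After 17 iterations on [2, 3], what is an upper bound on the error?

(a) Bisection has linear (order 1) convergence; the error is halved each step.

(b) Error bound = (b-a)/2^n = (3 - 2)/2^{17}
    = 1/2^{17}

(a) 1 (linear); (b) error ≤ 7.63e-06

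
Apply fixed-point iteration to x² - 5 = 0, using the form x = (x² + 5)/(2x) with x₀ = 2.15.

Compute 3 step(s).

Equation: x² - 5 = 0
Fixed-point form: x = (x² + 5)/(2x)
x₀ = 2.15

x_1 = g(2.150000) = 2.237791
x_2 = g(2.237791) = 2.236069
x_3 = g(2.236069) = 2.236068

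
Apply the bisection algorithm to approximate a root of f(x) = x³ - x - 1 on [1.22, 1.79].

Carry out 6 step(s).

f(x) = x³ - x - 1
Initial interval: [1.22, 1.79]

Iteration 1:
  c_1 = (1.220000 + 1.790000)/2 = 1.505000
  f(c_1) = f(1.505000) = 0.903863
  f(a) × f(c) < 0, new interval: [1.220000, 1.505000]
Iteration 2:
  c_2 = (1.220000 + 1.505000)/2 = 1.362500
  f(c_2) = f(1.362500) = 0.166854
  f(a) × f(c) < 0, new interval: [1.220000, 1.362500]
Iteration 3:
  c_3 = (1.220000 + 1.362500)/2 = 1.291250
  f(c_3) = f(1.291250) = -0.138315
  f(a) × f(c) ≥ 0, new interval: [1.291250, 1.362500]
Iteration 4:
  c_4 = (1.291250 + 1.362500)/2 = 1.326875
  f(c_4) = f(1.326875) = 0.009217
  f(a) × f(c) < 0, new interval: [1.291250, 1.326875]
Iteration 5:
  c_5 = (1.291250 + 1.326875)/2 = 1.309062
  f(c_5) = f(1.309062) = -0.065795
  f(a) × f(c) ≥ 0, new interval: [1.309062, 1.326875]
Iteration 6:
  c_6 = (1.309062 + 1.326875)/2 = 1.317969
  f(c_6) = f(1.317969) = -0.028602
  f(a) × f(c) ≥ 0, new interval: [1.317969, 1.326875]

After 6 iteration(s), the approximation is c_6 = 1.317969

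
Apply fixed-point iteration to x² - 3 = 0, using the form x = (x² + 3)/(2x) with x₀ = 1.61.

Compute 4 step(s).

Equation: x² - 3 = 0
Fixed-point form: x = (x² + 3)/(2x)
x₀ = 1.61

x_1 = g(1.610000) = 1.736677
x_2 = g(1.736677) = 1.732057
x_3 = g(1.732057) = 1.732051
x_4 = g(1.732051) = 1.732051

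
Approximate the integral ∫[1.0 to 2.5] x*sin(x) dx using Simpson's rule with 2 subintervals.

f(x) = x*sin(x)
a = 1.0, b = 2.5, n = 2
h = (b - a)/n = 0.750000

Simpson's rule: (h/3)[f(x₀) + 4f(x₁) + 2f(x₂) + ... + f(xₙ)]

x_0 = 1.0000, f(x_0) = 0.841471, coefficient = 1
x_1 = 1.7500, f(x_1) = 1.721975, coefficient = 4
x_2 = 2.5000, f(x_2) = 1.496180, coefficient = 1

I ≈ (0.750000/3) × 9.225553 = 2.306388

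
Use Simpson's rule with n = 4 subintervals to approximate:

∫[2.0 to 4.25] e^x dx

f(x) = e^x
a = 2.0, b = 4.25, n = 4
h = (b - a)/n = 0.562500

Simpson's rule: (h/3)[f(x₀) + 4f(x₁) + 2f(x₂) + ... + f(xₙ)]

x_0 = 2.0000, f(x_0) = 7.389056, coefficient = 1
x_1 = 2.5625, f(x_1) = 12.968197, coefficient = 4
x_2 = 3.1250, f(x_2) = 22.759895, coefficient = 2
x_3 = 3.6875, f(x_3) = 39.944860, coefficient = 4
x_4 = 4.2500, f(x_4) = 70.105412, coefficient = 1

I ≈ (0.562500/3) × 334.666487 = 62.749966
Exact value: 62.716356
Error: 0.033610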